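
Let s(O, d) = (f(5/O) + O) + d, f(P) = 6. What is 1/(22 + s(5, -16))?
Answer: 1/17 ≈ 0.058824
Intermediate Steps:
s(O, d) = 6 + O + d (s(O, d) = (6 + O) + d = 6 + O + d)
1/(22 + s(5, -16)) = 1/(22 + (6 + 5 - 16)) = 1/(22 - 5) = 1/17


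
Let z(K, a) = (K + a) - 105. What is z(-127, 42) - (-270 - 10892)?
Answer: 10972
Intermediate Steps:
z(K, a) = -105 + K + a
z(-127, 42) - (-270 - 10892) = (-105 - 127 + 42) - (-270 - 10892) = -190 - 1*(-11162) = -190 + 11162 = 10972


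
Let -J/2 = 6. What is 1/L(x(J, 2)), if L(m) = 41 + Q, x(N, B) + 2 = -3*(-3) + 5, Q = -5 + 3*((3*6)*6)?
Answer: 1/360 ≈ 0.0027778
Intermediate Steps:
J = -12 (J = -2*6 = -12)
Q = 319 (Q = -5 + 3*(18*6) = -5 + 3*108 = -5 + 324 = 319)
x(N, B) = 12 (x(N, B) = -2 + (-3*(-3) + 5) = -2 + (9 + 5) = -2 + 14 = 12)
L(m) = 360 (L(m) = 41 + 319 = 360)
1/L(x(J, 2)) = 1/360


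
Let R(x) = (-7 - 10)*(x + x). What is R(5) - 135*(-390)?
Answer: 52480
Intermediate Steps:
R(x) = -34*x
R(5) - 135*(-390) = -34*5 - 135*(-390) = -170 + 52650 = 52480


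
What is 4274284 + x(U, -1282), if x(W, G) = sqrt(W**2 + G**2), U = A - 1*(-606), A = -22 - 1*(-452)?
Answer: 4274284 + 2*sqrt(679205) ≈ 4.2759e+6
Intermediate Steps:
A = 430 (A = -22 + 452 = 430)
U = 1036 (U = 430 - 1*(-606) = 430 + 606 = 1036)
x(W, G) = sqrt(G**2 + W**2)
4274284 + x(U, -1282) = 4274284 + sqrt((-1282)**2 + 1036**2) = 4274284 + sqrt(1643524 + 1073296) = 4274284 + sqrt(2716820) = 4274284 + 2*sqrt(679205)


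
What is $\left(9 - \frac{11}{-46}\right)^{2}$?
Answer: $\frac{180625}{2116} \approx 85.362$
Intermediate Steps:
$\left(9 - \frac{11}{-46}\right)^{2} = \left(9 - - \frac{11}{46}\right)^{2} = \left(9 + \frac{11}{46}\right)^{2} = \left(\frac{425}{46}\right)^{2} = \frac{180625}{2116}$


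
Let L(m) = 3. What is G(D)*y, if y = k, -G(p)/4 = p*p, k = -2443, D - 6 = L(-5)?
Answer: 791532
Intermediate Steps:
D = 9 (D = 6 + 3 = 9)
G(p) = -4*p² (G(p) = -4*p*p = -4*p²)
y = -2443
G(D)*y = -4*9²*(-2443) = -4*81*(-2443) = -324*(-2443) = 791532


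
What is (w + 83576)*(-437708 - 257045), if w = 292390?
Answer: -261203506398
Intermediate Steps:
(w + 83576)*(-437708 - 257045) = (292390 + 83576)*(-437708 - 257045) = 375966*(-694753) = -261203506398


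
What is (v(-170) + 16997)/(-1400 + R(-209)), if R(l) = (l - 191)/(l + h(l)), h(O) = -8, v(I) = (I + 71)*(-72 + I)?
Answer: -1777447/60680 ≈ -29.292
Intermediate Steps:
v(I) = (-72 + I)*(71 + I) (v(I) = (71 + I)*(-72 + I) = (-72 + I)*(71 + I))
R(l) = (-191 + l)/(-8 + l) (R(l) = (l - 191)/(l - 8) = (-191 + l)/(-8 + l))
(v(-170) + 16997)/(-1400 + R(-209)) = ((-5112 + (-170)**2 - 1*(-170)) + 16997)/(-1400 + (-191 - 209)/(-8 - 209)) = ((-5112 + 28900 + 170) + 16997)/(-1400 - 400/(-217)) = (23958 + 16997)/(-1400 - 1/217*(-400)) = 40955/(-1400 + 400/217) = 40955/(-303400/217) = 40955*(-217/303400) = -1777447/60680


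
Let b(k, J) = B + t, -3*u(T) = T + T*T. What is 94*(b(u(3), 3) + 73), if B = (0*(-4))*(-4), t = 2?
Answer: 7050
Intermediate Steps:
u(T) = -T/3 - T²/3 (u(T) = -(T + T*T)/3 = -(T + T²)/3 = -T/3 - T²/3)
B = 0 (B = 0*(-4) = 0)
b(k, J) = 2 (b(k, J) = 0 + 2 = 2)
94*(b(u(3), 3) + 73) = 94*(2 + 73) = 94*75 = 7050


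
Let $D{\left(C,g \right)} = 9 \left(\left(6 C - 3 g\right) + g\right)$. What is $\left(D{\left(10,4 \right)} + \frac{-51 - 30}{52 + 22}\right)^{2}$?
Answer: $\frac{1193771601}{5476} \approx 2.18 \cdot 10^{5}$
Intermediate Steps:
$D{\left(C,g \right)} = - 18 g + 54 C$ ($D{\left(C,g \right)} = 9 \left(\left(- 3 g + 6 C\right) + g\right) = 9 \left(- 2 g + 6 C\right) = - 18 g + 54 C$)
$\left(D{\left(10,4 \right)} + \frac{-51 - 30}{52 + 22}\right)^{2} = \left(\left(\left(-18\right) 4 + 54 \cdot 10\right) + \frac{-51 - 30}{52 + 22}\right)^{2} = \left(\left(-72 + 540\right) - \frac{81}{74}\right)^{2} = \left(468 - \frac{81}{74}\right)^{2} = \left(\frac{34551}{74}\right)^{2} = \frac{1193771601}{5476}$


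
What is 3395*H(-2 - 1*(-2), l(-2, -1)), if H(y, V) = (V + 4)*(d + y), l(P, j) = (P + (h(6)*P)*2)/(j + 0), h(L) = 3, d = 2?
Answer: 122220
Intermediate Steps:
l(P, j) = 7*P/j (l(P, j) = (P + (3*P)*2)/(j + 0) = (P + 6*P)/j = (7*P)/j = 7*P/j)
H(y, V) = (2 + y)*(4 + V) (H(y, V) = (V + 4)*(2 + y) = (4 + V)*(2 + y) = (2 + y)*(4 + V))
3395*H(-2 - 1*(-2), l(-2, -1)) = 3395*(8 + 2*(7*(-2)/(-1)) + 4*(-2 - 1*(-2)) + (7*(-2)/(-1))*(-2 - 1*(-2))) = 3395*(8 + 2*(7*(-2)*(-1)) + 4*(-2 + 2) + (7*(-2)*(-1))*(-2 + 2)) = 3395*(8 + 2*14 + 4*0 + 14*0) = 3395*(8 + 28 + 0 + 0) = 3395*36 = 122220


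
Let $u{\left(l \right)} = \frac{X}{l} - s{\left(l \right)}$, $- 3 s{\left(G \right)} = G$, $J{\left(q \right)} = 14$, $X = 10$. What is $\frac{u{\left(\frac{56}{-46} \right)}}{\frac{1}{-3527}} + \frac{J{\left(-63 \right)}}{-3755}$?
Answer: $\frac{110281816871}{3627330} \approx 30403.0$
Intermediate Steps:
$s{\left(G \right)} = - \frac{G}{3}$
$u{\left(l \right)} = \frac{10}{l} + \frac{l}{3}$ ($u{\left(l \right)} = \frac{10}{l} - - \frac{l}{3} = \frac{10}{l} + \frac{l}{3}$)
$\frac{u{\left(\frac{56}{-46} \right)}}{\frac{1}{-3527}} + \frac{J{\left(-63 \right)}}{-3755} = \frac{\frac{10}{56 \frac{1}{-46}} + \frac{56 \frac{1}{-46}}{3}}{\frac{1}{-3527}} + \frac{14}{-3755} = \frac{\frac{10}{56 \left(- \frac{1}{46}\right)} + \frac{56 \left(- \frac{1}{46}\right)}{3}}{- \frac{1}{3527}} + 14 \left(- \frac{1}{3755}\right) = \left(\frac{10}{- \frac{28}{23}} + \frac{1}{3} \left(- \frac{28}{23}\right)\right) \left(-3527\right) - \frac{14}{3755} = \left(10 \left(- \frac{23}{28}\right) - \frac{28}{69}\right) \left(-3527\right) - \frac{14}{3755} = \left(- \frac{115}{14} - \frac{28}{69}\right) \left(-3527\right) - \frac{14}{3755} = \left(- \frac{8327}{966}\right) \left(-3527\right) - \frac{14}{3755} = \frac{29369329}{966} - \frac{14}{3755} = \frac{110281816871}{3627330}$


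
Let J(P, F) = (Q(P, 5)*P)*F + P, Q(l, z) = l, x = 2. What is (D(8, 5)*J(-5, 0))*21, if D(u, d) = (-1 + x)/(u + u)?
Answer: -105/16 ≈ -6.5625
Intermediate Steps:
D(u, d) = 1/(2*u) (D(u, d) = (-1 + 2)/(u + u) = 1/(2*u))
J(P, F) = P + F*P² (J(P, F) = (P*P)*F + P = P²*F + P = F*P² + P = P + F*P²)
(D(8, 5)*J(-5, 0))*21 = (((½)/8)*(-5*(1 + 0*(-5))))*21 = (((½)*(⅛))*(-5*(1 + 0)))*21 = ((-5*1)/16)*21 = ((1/16)*(-5))*21 = -5/16*21 = -105/16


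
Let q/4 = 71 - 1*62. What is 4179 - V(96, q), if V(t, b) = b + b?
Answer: 4107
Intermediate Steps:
q = 36 (q = 4*(71 - 1*62) = 4*(71 - 62) = 4*9 = 36)
V(t, b) = 2*b
4179 - V(96, q) = 4179 - 2*36 = 4179 - 1*72 = 4179 - 72 = 4107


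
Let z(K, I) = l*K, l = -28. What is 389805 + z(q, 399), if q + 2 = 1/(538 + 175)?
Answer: 277970865/713 ≈ 3.8986e+5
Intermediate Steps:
q = -1425/713 (q = -2 + 1/(538 + 175) = -2 + 1/713 = -1425/713 ≈ -1.9986)
z(K, I) = -28*K
389805 + z(q, 399) = 389805 - 28*(-1425/713) = 389805 + 39900/713 = 277970865/713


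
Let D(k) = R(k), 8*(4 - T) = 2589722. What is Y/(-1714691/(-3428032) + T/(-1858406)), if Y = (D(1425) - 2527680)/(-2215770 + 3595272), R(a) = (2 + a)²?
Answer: -782559412092814048/1481683287947064903 ≈ -0.52816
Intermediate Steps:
T = -1294845/4 (T = 4 - ⅛*2589722 = 4 - 1294861/4 = -1294845/4 ≈ -3.2371e+5)
D(k) = (2 + k)²
Y = -491351/1379502 (Y = ((2 + 1425)² - 2527680)/(-2215770 + 3595272) = (1427² - 2527680)/1379502 = (2036329 - 2527680)*(1/1379502) = -491351*1/1379502 = -491351/1379502 ≈ -0.35618)
Y/(-1714691/(-3428032) + T/(-1858406)) = -491351/(1379502*(-1714691/(-3428032) - 1294845/4/(-1858406))) = -491351/(1379502*(-1714691*(-1/3428032) - 1294845/4*(-1/1858406))) = -491351/(1379502*(1714691/3428032 + 1294845/7433624)) = -491351/(1379502*2148142283153/3185337618496) = -491351/1379502*3185337618496/2148142283153 = -782559412092814048/1481683287947064903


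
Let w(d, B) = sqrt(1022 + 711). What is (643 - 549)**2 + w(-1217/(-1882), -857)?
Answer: 8836 + sqrt(1733) ≈ 8877.6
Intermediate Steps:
w(d, B) = sqrt(1733)
(643 - 549)**2 + w(-1217/(-1882), -857) = (643 - 549)**2 + sqrt(1733) = 94**2 + sqrt(1733) = 8836 + sqrt(1733)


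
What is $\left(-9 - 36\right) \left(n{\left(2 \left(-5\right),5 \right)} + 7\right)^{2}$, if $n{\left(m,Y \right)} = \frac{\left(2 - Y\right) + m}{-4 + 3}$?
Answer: $-18000$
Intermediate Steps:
$n{\left(m,Y \right)} = -2 + Y - m$ ($n{\left(m,Y \right)} = \frac{2 + m - Y}{-1} = \left(2 + m - Y\right) \left(-1\right) = -2 + Y - m$)
$\left(-9 - 36\right) \left(n{\left(2 \left(-5\right),5 \right)} + 7\right)^{2} = \left(-9 - 36\right) \left(\left(-2 + 5 - 2 \left(-5\right)\right) + 7\right)^{2} = - 45 \left(\left(-2 + 5 - -10\right) + 7\right)^{2} = - 45 \left(\left(-2 + 5 + 10\right) + 7\right)^{2} = - 45 \left(13 + 7\right)^{2} = - 45 \cdot 20^{2} = \left(-45\right) 400 = -18000$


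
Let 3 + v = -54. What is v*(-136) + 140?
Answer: 7892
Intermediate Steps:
v = -57 (v = -3 - 54 = -57)
v*(-136) + 140 = -57*(-136) + 140 = 7752 + 140 = 7892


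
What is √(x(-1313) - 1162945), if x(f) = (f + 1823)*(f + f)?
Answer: I*√2502205 ≈ 1581.8*I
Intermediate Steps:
x(f) = 2*f*(1823 + f) (x(f) = (1823 + f)*(2*f) = 2*f*(1823 + f))
√(x(-1313) - 1162945) = √(2*(-1313)*(1823 - 1313) - 1162945) = √(2*(-1313)*510 - 1162945) = √(-1339260 - 1162945) = √(-2502205) = I*√2502205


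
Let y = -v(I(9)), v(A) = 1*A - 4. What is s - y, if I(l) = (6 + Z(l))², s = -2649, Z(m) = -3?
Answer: -2644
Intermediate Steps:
I(l) = 9 (I(l) = (6 - 3)² = 3² = 9)
v(A) = -4 + A (v(A) = A - 4 = -4 + A)
y = -5 (y = -(-4 + 9) = -1*5 = -5)
s - y = -2649 - 1*(-5) = -2649 + 5 = -2644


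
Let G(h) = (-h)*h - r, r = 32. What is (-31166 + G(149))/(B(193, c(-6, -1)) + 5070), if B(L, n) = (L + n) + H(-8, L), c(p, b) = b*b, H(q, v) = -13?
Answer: -53399/5251 ≈ -10.169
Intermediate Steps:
c(p, b) = b²
G(h) = -32 - h² (G(h) = (-h)*h - 1*32 = -h² - 32 = -32 - h²)
B(L, n) = -13 + L + n (B(L, n) = (L + n) - 13 = -13 + L + n)
(-31166 + G(149))/(B(193, c(-6, -1)) + 5070) = (-31166 + (-32 - 1*149²))/((-13 + 193 + (-1)²) + 5070) = (-31166 + (-32 - 1*22201))/((-13 + 193 + 1) + 5070) = (-31166 + (-32 - 22201))/(181 + 5070) = (-31166 - 22233)/5251 = -53399*1/5251 = -53399/5251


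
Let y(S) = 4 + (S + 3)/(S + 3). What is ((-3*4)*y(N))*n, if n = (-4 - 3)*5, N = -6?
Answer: 2100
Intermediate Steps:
n = -35 (n = -7*5 = -35)
y(S) = 5 (y(S) = 4 + (3 + S)/(3 + S) = 4 + 1 = 5)
((-3*4)*y(N))*n = (-3*4*5)*(-35) = -12*5*(-35) = -60*(-35) = 2100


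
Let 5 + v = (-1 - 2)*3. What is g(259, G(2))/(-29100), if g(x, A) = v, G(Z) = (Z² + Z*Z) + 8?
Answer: 7/14550 ≈ 0.00048110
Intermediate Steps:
G(Z) = 8 + 2*Z² (G(Z) = (Z² + Z²) + 8 = 2*Z² + 8 = 8 + 2*Z²)
v = -14 (v = -5 + (-1 - 2)*3 = -5 - 3*3 = -5 - 9 = -14)
g(x, A) = -14
g(259, G(2))/(-29100) = -14/(-29100) = -14*(-1/29100) = 7/14550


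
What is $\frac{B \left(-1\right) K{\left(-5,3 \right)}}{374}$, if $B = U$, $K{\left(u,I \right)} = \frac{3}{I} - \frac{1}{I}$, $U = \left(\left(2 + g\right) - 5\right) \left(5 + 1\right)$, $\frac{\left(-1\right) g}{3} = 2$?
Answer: $\frac{18}{187} \approx 0.096257$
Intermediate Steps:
$g = -6$ ($g = \left(-3\right) 2 = -6$)
$U = -54$ ($U = \left(\left(2 - 6\right) - 5\right) \left(5 + 1\right) = \left(-4 - 5\right) 6 = \left(-9\right) 6 = -54$)
$K{\left(u,I \right)} = \frac{2}{I}$
$B = -54$
$\frac{B \left(-1\right) K{\left(-5,3 \right)}}{374} = \frac{\left(-54\right) \left(-1\right) \frac{2}{3}}{374} = 54 \cdot 2 \cdot \frac{1}{3} \cdot \frac{1}{374} = 54 \cdot \frac{2}{3} \cdot \frac{1}{374} = 36 \cdot \frac{1}{374} = \frac{18}{187}$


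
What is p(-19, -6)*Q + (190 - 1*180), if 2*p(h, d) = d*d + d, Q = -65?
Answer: -965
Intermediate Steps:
p(h, d) = d/2 + d**2/2 (p(h, d) = (d*d + d)/2 = (d**2 + d)/2 = (d + d**2)/2 = d/2 + d**2/2)
p(-19, -6)*Q + (190 - 1*180) = ((1/2)*(-6)*(1 - 6))*(-65) + (190 - 1*180) = ((1/2)*(-6)*(-5))*(-65) + (190 - 180) = 15*(-65) + 10 = -975 + 10 = -965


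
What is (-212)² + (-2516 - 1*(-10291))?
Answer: 52719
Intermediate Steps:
(-212)² + (-2516 - 1*(-10291)) = 44944 + (-2516 + 10291) = 44944 + 7775 = 52719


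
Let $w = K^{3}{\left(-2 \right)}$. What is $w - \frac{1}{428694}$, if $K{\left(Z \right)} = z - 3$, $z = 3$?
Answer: $- \frac{1}{428694} \approx -2.3327 \cdot 10^{-6}$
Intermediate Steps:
$K{\left(Z \right)} = 0$ ($K{\left(Z \right)} = 3 - 3 = 0$)
$w = 0$ ($w = 0^{3} = 0$)
$w - \frac{1}{428694} = 0 - \frac{1}{428694} = - \frac{1}{428694}$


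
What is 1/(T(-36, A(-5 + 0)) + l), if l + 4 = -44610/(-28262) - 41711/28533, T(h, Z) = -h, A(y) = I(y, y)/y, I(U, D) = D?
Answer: 403199823/12949404760 ≈ 0.031137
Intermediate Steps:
A(y) = 1 (A(y) = y/y = 1)
l = -1565788868/403199823 (l = -4 + (-44610/(-28262) - 41711/28533) = -4 + (-44610*(-1/28262) - 41711*1/28533) = -4 + (22305/14131 - 41711/28533) = -4 + 47010424/403199823 = -1565788868/403199823 ≈ -3.8834)
1/(T(-36, A(-5 + 0)) + l) = 1/(-1*(-36) - 1565788868/403199823) = 1/(36 - 1565788868/403199823) = 1/(12949404760/403199823) = 403199823/12949404760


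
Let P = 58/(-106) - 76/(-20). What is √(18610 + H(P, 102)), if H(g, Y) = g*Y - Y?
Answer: 4*√82689010/265 ≈ 137.26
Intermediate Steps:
P = 862/265 (P = 58*(-1/106) - 76*(-1/20) = -29/53 + 19/5 = 862/265 ≈ 3.2528)
H(g, Y) = -Y + Y*g (H(g, Y) = Y*g - Y = -Y + Y*g)
√(18610 + H(P, 102)) = √(18610 + 102*(-1 + 862/265)) = √(18610 + 102*(597/265)) = √(18610 + 60894/265) = √(4992544/265) = 4*√82689010/265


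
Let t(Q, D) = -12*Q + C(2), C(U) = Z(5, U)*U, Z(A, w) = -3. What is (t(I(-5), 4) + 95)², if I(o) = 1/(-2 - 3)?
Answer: 208849/25 ≈ 8354.0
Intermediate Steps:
I(o) = -⅕ (I(o) = 1/(-5) = -⅕)
C(U) = -3*U
t(Q, D) = -6 - 12*Q (t(Q, D) = -12*Q - 3*2 = -12*Q - 6 = -6 - 12*Q)
(t(I(-5), 4) + 95)² = ((-6 - 12*(-⅕)) + 95)² = ((-6 + 12/5) + 95)² = (-18/5 + 95)² = (457/5)² = 208849/25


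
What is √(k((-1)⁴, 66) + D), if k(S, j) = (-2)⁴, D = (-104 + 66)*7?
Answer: 5*I*√10 ≈ 15.811*I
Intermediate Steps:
D = -266 (D = -38*7 = -266)
k(S, j) = 16
√(k((-1)⁴, 66) + D) = √(16 - 266) = √(-250) = 5*I*√10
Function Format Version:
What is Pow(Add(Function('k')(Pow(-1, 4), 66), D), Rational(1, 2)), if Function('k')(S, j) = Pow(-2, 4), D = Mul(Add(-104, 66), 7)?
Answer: Mul(5, I, Pow(10, Rational(1, 2))) ≈ Mul(15.811, I)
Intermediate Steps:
D = -266 (D = Mul(-38, 7) = -266)
Function('k')(S, j) = 16
Pow(Add(Function('k')(Pow(-1, 4), 66), D), Rational(1, 2)) = Pow(Add(16, -266), Rational(1, 2)) = Pow(-250, Rational(1, 2)) = Mul(5, I, Pow(10, Rational(1, 2)))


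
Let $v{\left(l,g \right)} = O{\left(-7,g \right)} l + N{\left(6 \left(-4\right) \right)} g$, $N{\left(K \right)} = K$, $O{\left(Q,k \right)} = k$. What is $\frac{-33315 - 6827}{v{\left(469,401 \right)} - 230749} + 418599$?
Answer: $\frac{10947221119}{26152} \approx 4.186 \cdot 10^{5}$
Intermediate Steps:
$v{\left(l,g \right)} = - 24 g + g l$ ($v{\left(l,g \right)} = g l + 6 \left(-4\right) g = g l - 24 g = - 24 g + g l$)
$\frac{-33315 - 6827}{v{\left(469,401 \right)} - 230749} + 418599 = \frac{-33315 - 6827}{401 \left(-24 + 469\right) - 230749} + 418599 = - \frac{40142}{401 \cdot 445 - 230749} + 418599 = - \frac{40142}{178445 - 230749} + 418599 = - \frac{40142}{-52304} + 418599 = \left(-40142\right) \left(- \frac{1}{52304}\right) + 418599 = \frac{20071}{26152} + 418599 = \frac{10947221119}{26152}$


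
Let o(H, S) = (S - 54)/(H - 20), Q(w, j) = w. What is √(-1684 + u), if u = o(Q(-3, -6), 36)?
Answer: I*√890422/23 ≈ 41.027*I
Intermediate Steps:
o(H, S) = (-54 + S)/(-20 + H)
u = 18/23 (u = (-54 + 36)/(-20 - 3) = -18/(-23) = -1/23*(-18) = 18/23 ≈ 0.78261)
√(-1684 + u) = √(-1684 + 18/23) = √(-38714/23) = I*√890422/23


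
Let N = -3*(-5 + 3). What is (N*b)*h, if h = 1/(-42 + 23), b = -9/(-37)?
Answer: -54/703 ≈ -0.076814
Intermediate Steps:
b = 9/37 (b = -9*(-1/37) = 9/37 ≈ 0.24324)
h = -1/19 (h = 1/(-19) = -1/19 ≈ -0.052632)
N = 6 (N = -3*(-2) = 6)
(N*b)*h = (6*(9/37))*(-1/19) = (54/37)*(-1/19) = -54/703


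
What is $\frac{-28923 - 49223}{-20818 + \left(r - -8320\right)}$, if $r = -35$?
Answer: $\frac{78146}{12533} \approx 6.2352$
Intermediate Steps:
$\frac{-28923 - 49223}{-20818 + \left(r - -8320\right)} = \frac{-28923 - 49223}{-20818 - -8285} = - \frac{78146}{-20818 + \left(-35 + 8320\right)} = - \frac{78146}{-20818 + 8285} = - \frac{78146}{-12533} = \left(-78146\right) \left(- \frac{1}{12533}\right) = \frac{78146}{12533}$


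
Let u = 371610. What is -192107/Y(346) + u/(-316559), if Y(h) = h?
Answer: -60941776873/109529414 ≈ -556.40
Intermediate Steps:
-192107/Y(346) + u/(-316559) = -192107/346 + 371610/(-316559) = -192107*1/346 + 371610*(-1/316559) = -192107/346 - 371610/316559 = -60941776873/109529414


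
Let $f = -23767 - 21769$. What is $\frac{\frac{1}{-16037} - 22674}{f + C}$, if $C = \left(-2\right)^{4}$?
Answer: $\frac{363622939}{730004240} \approx 0.49811$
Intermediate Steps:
$f = -45536$ ($f = -23767 - 21769 = -45536$)
$C = 16$
$\frac{\frac{1}{-16037} - 22674}{f + C} = \frac{\frac{1}{-16037} - 22674}{-45536 + 16} = \frac{- \frac{1}{16037} - 22674}{-45520} = \left(- \frac{363622939}{16037}\right) \left(- \frac{1}{45520}\right) = \frac{363622939}{730004240}$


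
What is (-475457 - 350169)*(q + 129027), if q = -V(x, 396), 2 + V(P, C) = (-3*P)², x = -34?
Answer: -97939884250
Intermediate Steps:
V(P, C) = -2 + 9*P² (V(P, C) = -2 + (-3*P)² = -2 + 9*P²)
q = -10402 (q = -(-2 + 9*(-34)²) = -(-2 + 9*1156) = -(-2 + 10404) = -1*10402 = -10402)
(-475457 - 350169)*(q + 129027) = (-475457 - 350169)*(-10402 + 129027) = -825626*118625 = -97939884250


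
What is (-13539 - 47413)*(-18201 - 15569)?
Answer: 2058349040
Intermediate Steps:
(-13539 - 47413)*(-18201 - 15569) = -60952*(-33770) = 2058349040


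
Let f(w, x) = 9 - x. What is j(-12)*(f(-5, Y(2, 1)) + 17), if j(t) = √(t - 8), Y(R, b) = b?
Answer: 50*I*√5 ≈ 111.8*I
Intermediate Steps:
j(t) = √(-8 + t)
j(-12)*(f(-5, Y(2, 1)) + 17) = √(-8 - 12)*((9 - 1*1) + 17) = √(-20)*((9 - 1) + 17) = (2*I*√5)*(8 + 17) = (2*I*√5)*25 = 50*I*√5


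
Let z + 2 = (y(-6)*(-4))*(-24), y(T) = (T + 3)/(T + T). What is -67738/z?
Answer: -3079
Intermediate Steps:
y(T) = (3 + T)/(2*T) (y(T) = (3 + T)/((2*T)) = (3 + T)*(1/(2*T)) = (3 + T)/(2*T))
z = 22 (z = -2 + (((1/2)*(3 - 6)/(-6))*(-4))*(-24) = -2 + (((1/2)*(-1/6)*(-3))*(-4))*(-24) = -2 + ((1/4)*(-4))*(-24) = -2 - 1*(-24) = -2 + 24 = 22)
-67738/z = -67738/22 = -67738*1/22 = -3079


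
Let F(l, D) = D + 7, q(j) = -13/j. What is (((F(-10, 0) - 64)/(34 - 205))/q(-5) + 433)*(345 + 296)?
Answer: 10827772/39 ≈ 2.7764e+5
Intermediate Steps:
F(l, D) = 7 + D
(((F(-10, 0) - 64)/(34 - 205))/q(-5) + 433)*(345 + 296) = ((((7 + 0) - 64)/(34 - 205))/((-13/(-5))) + 433)*(345 + 296) = (((7 - 64)/(-171))/((-13*(-⅕))) + 433)*641 = ((-57*(-1/171))/(13/5) + 433)*641 = ((⅓)*(5/13) + 433)*641 = (5/39 + 433)*641 = (16892/39)*641 = 10827772/39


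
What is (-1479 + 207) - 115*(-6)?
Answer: -582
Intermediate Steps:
(-1479 + 207) - 115*(-6) = -1272 + 690 = -582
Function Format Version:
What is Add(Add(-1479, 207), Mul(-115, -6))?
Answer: -582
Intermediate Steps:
Add(Add(-1479, 207), Mul(-115, -6)) = Add(-1272, 690) = -582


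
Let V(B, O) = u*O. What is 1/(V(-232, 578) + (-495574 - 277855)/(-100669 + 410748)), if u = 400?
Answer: 310079/71689491371 ≈ 4.3253e-6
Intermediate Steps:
V(B, O) = 400*O
1/(V(-232, 578) + (-495574 - 277855)/(-100669 + 410748)) = 1/(400*578 + (-495574 - 277855)/(-100669 + 410748)) = 1/(231200 - 773429/310079) = 1/(71689491371/310079) = 310079/71689491371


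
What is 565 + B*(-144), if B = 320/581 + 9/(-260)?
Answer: 18530269/37765 ≈ 490.67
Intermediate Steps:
B = 77971/151060 (B = 320*(1/581) + 9*(-1/260) = 320/581 - 9/260 = 77971/151060 ≈ 0.51616)
565 + B*(-144) = 565 + (77971/151060)*(-144) = 565 - 2806956/37765 = 18530269/37765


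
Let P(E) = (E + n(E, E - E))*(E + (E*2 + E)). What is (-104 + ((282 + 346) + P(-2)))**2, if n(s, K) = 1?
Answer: 283024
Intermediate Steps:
P(E) = 4*E*(1 + E) (P(E) = (E + 1)*(E + (E*2 + E)) = (1 + E)*(E + (2*E + E)) = (1 + E)*(E + 3*E) = (1 + E)*(4*E) = 4*E*(1 + E))
(-104 + ((282 + 346) + P(-2)))**2 = (-104 + ((282 + 346) + 4*(-2)*(1 - 2)))**2 = (-104 + (628 + 4*(-2)*(-1)))**2 = (-104 + (628 + 8))**2 = (-104 + 636)**2 = 532**2 = 283024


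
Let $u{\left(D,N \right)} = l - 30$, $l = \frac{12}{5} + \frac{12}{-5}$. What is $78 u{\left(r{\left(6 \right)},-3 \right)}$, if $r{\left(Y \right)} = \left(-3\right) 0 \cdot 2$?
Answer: $-2340$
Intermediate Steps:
$r{\left(Y \right)} = 0$ ($r{\left(Y \right)} = 0 \cdot 2 = 0$)
$l = 0$ ($l = 12 \cdot \frac{1}{5} + 12 \left(- \frac{1}{5}\right) = \frac{12}{5} - \frac{12}{5} = 0$)
$u{\left(D,N \right)} = -30$ ($u{\left(D,N \right)} = 0 - 30 = -30$)
$78 u{\left(r{\left(6 \right)},-3 \right)} = 78 \left(-30\right) = -2340$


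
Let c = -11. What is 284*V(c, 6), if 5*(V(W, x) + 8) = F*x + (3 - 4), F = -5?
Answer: -20164/5 ≈ -4032.8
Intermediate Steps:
V(W, x) = -41/5 - x (V(W, x) = -8 + (-5*x + (3 - 4))/5 = -8 + (-5*x - 1)/5 = -8 + (-1 - 5*x)/5 = -8 + (-⅕ - x) = -41/5 - x)
284*V(c, 6) = 284*(-41/5 - 1*6) = 284*(-41/5 - 6) = 284*(-71/5) = -20164/5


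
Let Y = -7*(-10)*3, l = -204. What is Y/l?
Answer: -35/34 ≈ -1.0294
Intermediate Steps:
Y = 210 (Y = 70*3 = 210)
Y/l = 210/(-204) = 210*(-1/204) = -35/34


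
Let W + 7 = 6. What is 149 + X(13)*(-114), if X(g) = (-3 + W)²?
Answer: -1675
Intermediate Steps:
W = -1 (W = -7 + 6 = -1)
X(g) = 16 (X(g) = (-3 - 1)² = (-4)² = 16)
149 + X(13)*(-114) = 149 + 16*(-114) = 149 - 1824 = -1675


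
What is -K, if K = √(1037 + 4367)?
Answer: -2*√1351 ≈ -73.512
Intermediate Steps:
K = 2*√1351 (K = √5404 = 2*√1351 ≈ 73.512)
-K = -2*√1351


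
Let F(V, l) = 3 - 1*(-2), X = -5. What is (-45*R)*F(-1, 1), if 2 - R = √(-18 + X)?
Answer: -450 + 225*I*√23 ≈ -450.0 + 1079.1*I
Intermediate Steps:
F(V, l) = 5 (F(V, l) = 3 + 2 = 5)
R = 2 - I*√23 (R = 2 - √(-18 - 5) = 2 - √(-23) = 2 - I*√23 ≈ 2.0 - 4.7958*I)
(-45*R)*F(-1, 1) = -45*(2 - I*√23)*5 = (-90 + 45*I*√23)*5 = -450 + 225*I*√23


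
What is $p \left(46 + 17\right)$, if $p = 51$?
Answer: $3213$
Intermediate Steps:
$p \left(46 + 17\right) = 51 \left(46 + 17\right) = 51 \cdot 63 = 3213$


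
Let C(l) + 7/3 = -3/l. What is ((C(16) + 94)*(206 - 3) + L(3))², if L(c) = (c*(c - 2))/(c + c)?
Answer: 794588611609/2304 ≈ 3.4487e+8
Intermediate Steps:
C(l) = -7/3 - 3/l
L(c) = -1 + c/2 (L(c) = (c*(-2 + c))/((2*c)) = (c*(-2 + c))*(1/(2*c)) = -1 + c/2)
((C(16) + 94)*(206 - 3) + L(3))² = (((-7/3 - 3/16) + 94)*(206 - 3) + (-1 + (½)*3))² = (((-7/3 - 3*1/16) + 94)*203 + (-1 + 3/2))² = (((-7/3 - 3/16) + 94)*203 + ½)² = ((-121/48 + 94)*203 + ½)² = ((4391/48)*203 + ½)² = (891373/48 + ½)² = (891397/48)² = 794588611609/2304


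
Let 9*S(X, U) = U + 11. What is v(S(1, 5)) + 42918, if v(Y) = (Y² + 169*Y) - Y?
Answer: 3500806/81 ≈ 43220.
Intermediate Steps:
S(X, U) = 11/9 + U/9 (S(X, U) = (U + 11)/9 = (11 + U)/9 = 11/9 + U/9)
v(Y) = Y² + 168*Y
v(S(1, 5)) + 42918 = (11/9 + (⅑)*5)*(168 + (11/9 + (⅑)*5)) + 42918 = (11/9 + 5/9)*(168 + (11/9 + 5/9)) + 42918 = 16*(168 + 16/9)/9 + 42918 = (16/9)*(1528/9) + 42918 = 24448/81 + 42918 = 3500806/81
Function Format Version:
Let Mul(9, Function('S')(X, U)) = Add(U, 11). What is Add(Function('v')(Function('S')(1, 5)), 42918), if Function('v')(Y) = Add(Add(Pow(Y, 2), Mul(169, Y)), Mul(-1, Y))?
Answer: Rational(3500806, 81) ≈ 43220.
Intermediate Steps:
Function('S')(X, U) = Add(Rational(11, 9), Mul(Rational(1, 9), U)) (Function('S')(X, U) = Mul(Rational(1, 9), Add(U, 11)) = Mul(Rational(1, 9), Add(11, U)) = Add(Rational(11, 9), Mul(Rational(1, 9), U)))
Function('v')(Y) = Add(Pow(Y, 2), Mul(168, Y))
Add(Function('v')(Function('S')(1, 5)), 42918) = Add(Mul(Add(Rational(11, 9), Mul(Rational(1, 9), 5)), Add(168, Add(Rational(11, 9), Mul(Rational(1, 9), 5)))), 42918) = Add(Mul(Add(Rational(11, 9), Rational(5, 9)), Add(168, Add(Rational(11, 9), Rational(5, 9)))), 42918) = Add(Mul(Rational(16, 9), Add(168, Rational(16, 9))), 42918) = Add(Mul(Rational(16, 9), Rational(1528, 9)), 42918) = Add(Rational(24448, 81), 42918) = Rational(3500806, 81)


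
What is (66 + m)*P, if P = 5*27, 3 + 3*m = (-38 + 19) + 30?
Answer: 9270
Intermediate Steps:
m = 8/3 (m = -1 + ((-38 + 19) + 30)/3 = -1 + (-19 + 30)/3 = -1 + (1/3)*11 = -1 + 11/3 = 8/3 ≈ 2.6667)
P = 135
(66 + m)*P = (66 + 8/3)*135 = (206/3)*135 = 9270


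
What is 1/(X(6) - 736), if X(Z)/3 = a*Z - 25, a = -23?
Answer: -1/1225 ≈ -0.00081633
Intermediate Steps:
X(Z) = -75 - 69*Z (X(Z) = 3*(-23*Z - 25) = 3*(-25 - 23*Z) = -75 - 69*Z)
1/(X(6) - 736) = 1/((-75 - 69*6) - 736) = 1/((-75 - 414) - 736) = 1/(-489 - 736) = 1/(-1225) = -1/1225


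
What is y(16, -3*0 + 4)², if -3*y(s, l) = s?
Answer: 256/9 ≈ 28.444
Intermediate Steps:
y(s, l) = -s/3
y(16, -3*0 + 4)² = (-⅓*16)² = (-16/3)² = 256/9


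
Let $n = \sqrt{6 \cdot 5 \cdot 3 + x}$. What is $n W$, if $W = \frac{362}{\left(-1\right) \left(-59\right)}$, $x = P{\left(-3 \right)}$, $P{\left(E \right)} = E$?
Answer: $\frac{362 \sqrt{87}}{59} \approx 57.229$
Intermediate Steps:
$x = -3$
$W = \frac{362}{59} \approx 6.1356$
$n = \sqrt{87}$ ($n = \sqrt{6 \cdot 5 \cdot 3 - 3} = \sqrt{30 \cdot 3 - 3} = \sqrt{90 - 3} = \sqrt{87} \approx 9.3274$)
$n W = \sqrt{87} \cdot \frac{362}{59} = \frac{362 \sqrt{87}}{59}$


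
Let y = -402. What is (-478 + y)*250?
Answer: -220000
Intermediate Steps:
(-478 + y)*250 = (-478 - 402)*250 = -880*250 = -220000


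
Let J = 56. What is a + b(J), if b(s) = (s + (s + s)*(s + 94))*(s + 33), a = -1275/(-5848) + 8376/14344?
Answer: 925301984371/616792 ≈ 1.5002e+6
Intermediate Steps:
a = 494643/616792 (a = -1275*(-1/5848) + 8376*(1/14344) = 75/344 + 1047/1793 = 494643/616792 ≈ 0.80196)
b(s) = (33 + s)*(s + 2*s*(94 + s)) (b(s) = (s + (2*s)*(94 + s))*(33 + s) = (s + 2*s*(94 + s))*(33 + s) = (33 + s)*(s + 2*s*(94 + s)))
a + b(J) = 494643/616792 + 56*(6237 + 2*56² + 255*56) = 494643/616792 + 56*(6237 + 2*3136 + 14280) = 494643/616792 + 56*(6237 + 6272 + 14280) = 494643/616792 + 56*26789 = 494643/616792 + 1500184 = 925301984371/616792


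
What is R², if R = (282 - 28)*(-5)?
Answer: 1612900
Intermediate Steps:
R = -1270 (R = 254*(-5) = -1270)
R² = (-1270)² = 1612900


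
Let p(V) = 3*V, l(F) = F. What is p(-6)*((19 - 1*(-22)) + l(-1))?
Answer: -720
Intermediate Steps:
p(-6)*((19 - 1*(-22)) + l(-1)) = (3*(-6))*((19 - 1*(-22)) - 1) = -18*((19 + 22) - 1) = -18*(41 - 1) = -18*40 = -720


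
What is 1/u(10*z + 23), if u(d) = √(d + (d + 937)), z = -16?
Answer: √663/663 ≈ 0.038837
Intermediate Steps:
u(d) = √(937 + 2*d) (u(d) = √(d + (937 + d)) = √(937 + 2*d))
1/u(10*z + 23) = 1/(√(937 + 2*(10*(-16) + 23))) = 1/(√(937 + 2*(-160 + 23))) = 1/(√(937 + 2*(-137))) = 1/(√(937 - 274)) = 1/(√663) = √663/663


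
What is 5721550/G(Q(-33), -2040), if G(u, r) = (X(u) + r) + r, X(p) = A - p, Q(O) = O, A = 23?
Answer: -2860775/2012 ≈ -1421.9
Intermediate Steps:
X(p) = 23 - p
G(u, r) = 23 - u + 2*r (G(u, r) = ((23 - u) + r) + r = (23 + r - u) + r = 23 - u + 2*r)
5721550/G(Q(-33), -2040) = 5721550/(23 - 1*(-33) + 2*(-2040)) = 5721550/(23 + 33 - 4080) = 5721550/(-4024) = 5721550*(-1/4024) = -2860775/2012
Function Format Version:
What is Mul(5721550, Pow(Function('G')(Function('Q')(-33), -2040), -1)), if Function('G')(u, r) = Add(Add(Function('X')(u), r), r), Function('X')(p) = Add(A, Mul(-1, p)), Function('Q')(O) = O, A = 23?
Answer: Rational(-2860775, 2012) ≈ -1421.9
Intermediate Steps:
Function('X')(p) = Add(23, Mul(-1, p))
Function('G')(u, r) = Add(23, Mul(-1, u), Mul(2, r)) (Function('G')(u, r) = Add(Add(Add(23, Mul(-1, u)), r), r) = Add(Add(23, r, Mul(-1, u)), r) = Add(23, Mul(-1, u), Mul(2, r)))
Mul(5721550, Pow(Function('G')(Function('Q')(-33), -2040), -1)) = Mul(5721550, Pow(Add(23, Mul(-1, -33), Mul(2, -2040)), -1)) = Mul(5721550, Pow(Add(23, 33, -4080), -1)) = Mul(5721550, Pow(-4024, -1)) = Mul(5721550, Rational(-1, 4024)) = Rational(-2860775, 2012)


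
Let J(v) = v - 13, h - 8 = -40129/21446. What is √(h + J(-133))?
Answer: I*√64331072942/21446 ≈ 11.827*I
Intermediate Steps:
h = 131439/21446 (h = 8 - 40129/21446 = 131439/21446 ≈ 6.1288)
J(v) = -13 + v
√(h + J(-133)) = √(131439/21446 + (-13 - 133)) = √(131439/21446 - 146) = √(-2999677/21446) = I*√64331072942/21446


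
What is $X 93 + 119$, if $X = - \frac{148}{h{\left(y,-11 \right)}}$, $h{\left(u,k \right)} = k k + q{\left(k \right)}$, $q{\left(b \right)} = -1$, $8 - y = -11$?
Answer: $\frac{43}{10} \approx 4.3$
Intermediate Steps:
$y = 19$ ($y = 8 - -11 = 8 + 11 = 19$)
$h{\left(u,k \right)} = -1 + k^{2}$ ($h{\left(u,k \right)} = k k - 1 = k^{2} - 1 = -1 + k^{2}$)
$X = - \frac{37}{30}$ ($X = - \frac{148}{-1 + \left(-11\right)^{2}} = - \frac{148}{-1 + 121} = - \frac{148}{120} = \left(-148\right) \frac{1}{120} = - \frac{37}{30} \approx -1.2333$)
$X 93 + 119 = \left(- \frac{37}{30}\right) 93 + 119 = - \frac{1147}{10} + 119 = \frac{43}{10}$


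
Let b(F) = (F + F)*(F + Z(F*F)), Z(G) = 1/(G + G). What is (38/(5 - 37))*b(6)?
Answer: -8227/96 ≈ -85.698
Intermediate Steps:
Z(G) = 1/(2*G)
b(F) = 2*F*(F + 1/(2*F²)) (b(F) = (F + F)*(F + 1/(2*((F*F)))) = (2*F)*(F + 1/(2*(F²))) = (2*F)*(F + 1/(2*F²)) = 2*F*(F + 1/(2*F²)))
(38/(5 - 37))*b(6) = (38/(5 - 37))*((1 + 2*6³)/6) = (38/(-32))*((1 + 2*216)/6) = (-1/32*38)*((1 + 432)/6) = -19*433/96 = -19/16*433/6 = -8227/96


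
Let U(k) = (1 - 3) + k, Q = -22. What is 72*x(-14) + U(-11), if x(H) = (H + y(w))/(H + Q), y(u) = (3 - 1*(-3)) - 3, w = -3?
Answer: 9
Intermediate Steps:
U(k) = -2 + k
y(u) = 3 (y(u) = (3 + 3) - 3 = 6 - 3 = 3)
x(H) = (3 + H)/(-22 + H) (x(H) = (H + 3)/(H - 22) = (3 + H)/(-22 + H))
72*x(-14) + U(-11) = 72*((3 - 14)/(-22 - 14)) + (-2 - 11) = 72*(-11/(-36)) - 13 = 72*(-1/36*(-11)) - 13 = 72*(11/36) - 13 = 22 - 13 = 9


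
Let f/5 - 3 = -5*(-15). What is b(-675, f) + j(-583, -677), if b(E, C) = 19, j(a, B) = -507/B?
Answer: 13370/677 ≈ 19.749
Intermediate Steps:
f = 390 (f = 15 + 5*(-5*(-15)) = 15 + 5*75 = 15 + 375 = 390)
b(-675, f) + j(-583, -677) = 19 - 507/(-677) = 19 - 507*(-1/677) = 19 + 507/677 = 13370/677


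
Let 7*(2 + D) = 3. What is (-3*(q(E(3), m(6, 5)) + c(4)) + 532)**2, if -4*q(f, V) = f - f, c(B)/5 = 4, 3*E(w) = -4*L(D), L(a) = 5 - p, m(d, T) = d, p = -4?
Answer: 222784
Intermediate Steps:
D = -11/7 (D = -2 + (1/7)*3 = -2 + 3/7 = -11/7 ≈ -1.5714)
L(a) = 9 (L(a) = 5 - 1*(-4) = 5 + 4 = 9)
E(w) = -12 (E(w) = (-4*9)/3 = (1/3)*(-36) = -12)
c(B) = 20 (c(B) = 5*4 = 20)
q(f, V) = 0 (q(f, V) = -(f - f)/4 = -1/4*0 = 0)
(-3*(q(E(3), m(6, 5)) + c(4)) + 532)**2 = (-3*(0 + 20) + 532)**2 = (-3*20 + 532)**2 = (-60 + 532)**2 = 472**2 = 222784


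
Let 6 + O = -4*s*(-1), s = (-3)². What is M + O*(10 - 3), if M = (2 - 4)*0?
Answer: 210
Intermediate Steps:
s = 9
M = 0 (M = -2*0 = 0)
O = 30 (O = -6 - 4*9*(-1) = -6 - 36*(-1) = -6 + 36 = 30)
M + O*(10 - 3) = 0 + 30*(10 - 3) = 0 + 30*7 = 0 + 210 = 210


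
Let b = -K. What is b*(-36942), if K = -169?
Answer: -6243198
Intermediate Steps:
b = 169 (b = -1*(-169) = 169)
b*(-36942) = 169*(-36942) = -6243198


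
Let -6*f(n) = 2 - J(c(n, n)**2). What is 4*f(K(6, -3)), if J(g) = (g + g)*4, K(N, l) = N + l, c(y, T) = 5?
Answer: 132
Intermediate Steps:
J(g) = 8*g (J(g) = (2*g)*4 = 8*g)
f(n) = 33 (f(n) = -(2 - 8*5**2)/6 = -(2 - 8*25)/6 = -(2 - 1*200)/6 = -(2 - 200)/6 = -1/6*(-198) = 33)
4*f(K(6, -3)) = 4*33 = 132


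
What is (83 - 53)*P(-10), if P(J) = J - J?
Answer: 0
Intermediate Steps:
P(J) = 0
(83 - 53)*P(-10) = (83 - 53)*0 = 30*0 = 0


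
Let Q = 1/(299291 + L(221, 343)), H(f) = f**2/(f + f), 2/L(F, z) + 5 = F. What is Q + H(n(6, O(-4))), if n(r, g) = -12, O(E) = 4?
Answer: -193940466/32323429 ≈ -6.0000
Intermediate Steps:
L(F, z) = 2/(-5 + F)
H(f) = f/2 (H(f) = f**2/((2*f)) = (1/(2*f))*f**2 = f/2)
Q = 108/32323429 (Q = 1/(299291 + 2/(-5 + 221)) = 1/(299291 + 2/216) = 1/(299291 + 2*(1/216)) = 1/(299291 + 1/108) = 1/(32323429/108) = 108/32323429 ≈ 3.3412e-6)
Q + H(n(6, O(-4))) = 108/32323429 + (1/2)*(-12) = 108/32323429 - 6 = -193940466/32323429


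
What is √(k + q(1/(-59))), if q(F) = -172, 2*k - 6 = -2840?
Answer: I*√1589 ≈ 39.862*I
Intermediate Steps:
k = -1417 (k = 3 + (½)*(-2840) = 3 - 1420 = -1417)
√(k + q(1/(-59))) = √(-1417 - 172) = √(-1589) = I*√1589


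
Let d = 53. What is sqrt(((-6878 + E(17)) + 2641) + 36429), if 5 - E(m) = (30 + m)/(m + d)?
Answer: sqrt(157762010)/70 ≈ 179.43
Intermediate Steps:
E(m) = 5 - (30 + m)/(53 + m) (E(m) = 5 - (30 + m)/(m + 53) = 5 - (30 + m)/(53 + m))
sqrt(((-6878 + E(17)) + 2641) + 36429) = sqrt(((-6878 + (235 + 4*17)/(53 + 17)) + 2641) + 36429) = sqrt(((-6878 + (235 + 68)/70) + 2641) + 36429) = sqrt(((-6878 + (1/70)*303) + 2641) + 36429) = sqrt(((-6878 + 303/70) + 2641) + 36429) = sqrt((-481157/70 + 2641) + 36429) = sqrt(-296287/70 + 36429) = sqrt(2253743/70) = sqrt(157762010)/70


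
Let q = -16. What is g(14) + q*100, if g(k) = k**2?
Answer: -1404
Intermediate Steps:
g(14) + q*100 = 14**2 - 16*100 = 196 - 1600 = -1404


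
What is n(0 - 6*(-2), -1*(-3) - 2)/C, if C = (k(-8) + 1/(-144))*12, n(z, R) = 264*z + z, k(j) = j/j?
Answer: 38160/143 ≈ 266.85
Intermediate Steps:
k(j) = 1
n(z, R) = 265*z
C = 143/12 (C = (1 + 1/(-144))*12 = (1 - 1/144)*12 = (143/144)*12 = 143/12 ≈ 11.917)
n(0 - 6*(-2), -1*(-3) - 2)/C = (265*(0 - 6*(-2)))/(143/12) = (265*(0 + 12))*(12/143) = (265*12)*(12/143) = 3180*(12/143) = 38160/143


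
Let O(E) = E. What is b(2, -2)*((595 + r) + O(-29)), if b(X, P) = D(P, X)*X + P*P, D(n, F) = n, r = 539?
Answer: 0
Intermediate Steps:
b(X, P) = P² + P*X (b(X, P) = P*X + P*P = P*X + P² = P² + P*X)
b(2, -2)*((595 + r) + O(-29)) = (-2*(-2 + 2))*((595 + 539) - 29) = (-2*0)*(1134 - 29) = 0*1105 = 0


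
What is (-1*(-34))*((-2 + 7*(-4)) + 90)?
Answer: 2040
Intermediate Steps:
(-1*(-34))*((-2 + 7*(-4)) + 90) = 34*((-2 - 28) + 90) = 34*(-30 + 90) = 34*60 = 2040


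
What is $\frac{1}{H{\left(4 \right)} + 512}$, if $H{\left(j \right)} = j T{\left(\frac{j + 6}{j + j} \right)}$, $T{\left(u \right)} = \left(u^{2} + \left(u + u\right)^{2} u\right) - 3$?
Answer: $\frac{2}{1075} \approx 0.0018605$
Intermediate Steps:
$T{\left(u \right)} = -3 + u^{2} + 4 u^{3}$ ($T{\left(u \right)} = \left(u^{2} + \left(2 u\right)^{2} u\right) - 3 = \left(u^{2} + 4 u^{2} u\right) - 3 = \left(u^{2} + 4 u^{3}\right) - 3 = -3 + u^{2} + 4 u^{3}$)
$H{\left(j \right)} = j \left(-3 + \frac{\left(6 + j\right)^{3}}{2 j^{3}} + \frac{\left(6 + j\right)^{2}}{4 j^{2}}\right)$ ($H{\left(j \right)} = j \left(-3 + \left(\frac{j + 6}{j + j}\right)^{2} + 4 \left(\frac{j + 6}{j + j}\right)^{3}\right) = j \left(-3 + \left(\frac{6 + j}{2 j}\right)^{2} + 4 \left(\frac{6 + j}{2 j}\right)^{3}\right) = j \left(-3 + \frac{\left(6 + j\right)^{2}}{4 j^{2}} + 4 \frac{\left(6 + j\right)^{3}}{8 j^{3}}\right) = j \left(-3 + \frac{\left(6 + j\right)^{2}}{4 j^{2}} + \frac{\left(6 + j\right)^{3}}{2 j^{3}}\right) = j \left(-3 + \frac{\left(6 + j\right)^{3}}{2 j^{3}} + \frac{\left(6 + j\right)^{2}}{4 j^{2}}\right)$)
$\frac{1}{H{\left(4 \right)} + 512} = \frac{1}{\left(12 + \frac{63}{4} + \frac{108}{16} - 9\right) + 512} = \frac{1}{\left(12 + 63 \cdot \frac{1}{4} + 108 \cdot \frac{1}{16} - 9\right) + 512} = \frac{1}{\left(12 + \frac{63}{4} + \frac{27}{4} - 9\right) + 512} = \frac{1}{\frac{51}{2} + 512} = \frac{1}{\frac{1075}{2}} = \frac{2}{1075}$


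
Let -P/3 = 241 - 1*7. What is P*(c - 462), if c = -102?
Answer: 395928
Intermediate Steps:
P = -702 (P = -3*(241 - 1*7) = -3*(241 - 7) = -3*234 = -702)
P*(c - 462) = -702*(-102 - 462) = -702*(-564) = 395928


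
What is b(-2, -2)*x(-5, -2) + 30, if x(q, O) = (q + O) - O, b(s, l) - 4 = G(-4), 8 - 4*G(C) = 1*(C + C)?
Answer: -10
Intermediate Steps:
G(C) = 2 - C/2 (G(C) = 2 - (C + C)/4 = 2 - 2*C/4 = 2 - C/2)
b(s, l) = 8 (b(s, l) = 4 + (2 - 1/2*(-4)) = 4 + (2 + 2) = 4 + 4 = 8)
x(q, O) = q (x(q, O) = (O + q) - O = q)
b(-2, -2)*x(-5, -2) + 30 = 8*(-5) + 30 = -40 + 30 = -10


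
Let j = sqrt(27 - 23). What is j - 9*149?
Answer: -1339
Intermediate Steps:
j = 2 (j = sqrt(4) = 2)
j - 9*149 = 2 - 9*149 = 2 - 1341 = -1339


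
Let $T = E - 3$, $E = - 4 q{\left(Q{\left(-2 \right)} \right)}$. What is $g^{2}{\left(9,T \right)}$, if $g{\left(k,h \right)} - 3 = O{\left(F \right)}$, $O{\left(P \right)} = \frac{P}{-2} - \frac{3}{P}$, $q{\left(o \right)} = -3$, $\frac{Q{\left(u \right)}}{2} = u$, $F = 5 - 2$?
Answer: $\frac{1}{4} \approx 0.25$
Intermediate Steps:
$F = 3$
$Q{\left(u \right)} = 2 u$
$E = 12$ ($E = \left(-4\right) \left(-3\right) = 12$)
$T = 9$ ($T = 12 - 3 = 9$)
$O{\left(P \right)} = - \frac{3}{P} - \frac{P}{2}$ ($O{\left(P \right)} = P \left(- \frac{1}{2}\right) - \frac{3}{P} = - \frac{P}{2} - \frac{3}{P} = - \frac{3}{P} - \frac{P}{2}$)
$g{\left(k,h \right)} = \frac{1}{2}$ ($g{\left(k,h \right)} = 3 - \left(\frac{3}{2} + \frac{3}{3}\right) = 3 - \frac{5}{2} = \frac{1}{2}$)
$g^{2}{\left(9,T \right)} = \left(\frac{1}{2}\right)^{2} = \frac{1}{4}$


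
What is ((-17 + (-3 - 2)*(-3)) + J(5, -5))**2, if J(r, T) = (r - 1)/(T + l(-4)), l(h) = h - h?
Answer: 196/25 ≈ 7.8400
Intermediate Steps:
l(h) = 0
J(r, T) = (-1 + r)/T (J(r, T) = (r - 1)/(T + 0) = (-1 + r)/T)
((-17 + (-3 - 2)*(-3)) + J(5, -5))**2 = ((-17 + (-3 - 2)*(-3)) + (-1 + 5)/(-5))**2 = ((-17 - 5*(-3)) - 1/5*4)**2 = ((-17 + 15) - 4/5)**2 = (-2 - 4/5)**2 = (-14/5)**2 = 196/25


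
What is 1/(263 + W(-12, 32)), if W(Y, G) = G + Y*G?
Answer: -1/89 ≈ -0.011236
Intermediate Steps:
W(Y, G) = G + G*Y
1/(263 + W(-12, 32)) = 1/(263 + 32*(1 - 12)) = 1/(263 + 32*(-11)) = 1/(263 - 352) = 1/(-89) = -1/89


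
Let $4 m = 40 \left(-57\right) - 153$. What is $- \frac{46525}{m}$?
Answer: $\frac{186100}{2433} \approx 76.49$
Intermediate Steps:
$m = - \frac{2433}{4}$ ($m = \frac{40 \left(-57\right) - 153}{4} = \frac{-2280 - 153}{4} = \frac{1}{4} \left(-2433\right) = - \frac{2433}{4} \approx -608.25$)
$- \frac{46525}{m} = - \frac{46525}{- \frac{2433}{4}} = \left(-46525\right) \left(- \frac{4}{2433}\right) = \frac{186100}{2433}$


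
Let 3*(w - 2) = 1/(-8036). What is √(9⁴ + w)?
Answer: √19461158769/1722 ≈ 81.012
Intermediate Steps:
w = 48215/24108 (w = 2 + (⅓)/(-8036) = 2 + (⅓)*(-1/8036) = 2 - 1/24108 = 48215/24108 ≈ 2.0000)
√(9⁴ + w) = √(9⁴ + 48215/24108) = √(6561 + 48215/24108) = √(158220803/24108) = √19461158769/1722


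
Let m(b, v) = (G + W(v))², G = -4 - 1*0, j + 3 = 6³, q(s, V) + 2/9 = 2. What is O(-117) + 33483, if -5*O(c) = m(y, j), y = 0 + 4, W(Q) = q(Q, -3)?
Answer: 2712043/81 ≈ 33482.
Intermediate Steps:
q(s, V) = 16/9 (q(s, V) = -2/9 + 2 = 16/9)
W(Q) = 16/9
j = 213 (j = -3 + 6³ = -3 + 216 = 213)
G = -4 (G = -4 + 0 = -4)
y = 4
m(b, v) = 400/81 (m(b, v) = (-4 + 16/9)² = (-20/9)² = 400/81)
O(c) = -80/81 (O(c) = -⅕*400/81 = -80/81)
O(-117) + 33483 = -80/81 + 33483 = 2712043/81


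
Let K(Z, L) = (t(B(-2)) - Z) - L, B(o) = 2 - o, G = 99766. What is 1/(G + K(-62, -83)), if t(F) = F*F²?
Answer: 1/99975 ≈ 1.0003e-5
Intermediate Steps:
t(F) = F³
K(Z, L) = 64 - L - Z (K(Z, L) = ((2 - 1*(-2))³ - Z) - L = ((2 + 2)³ - Z) - L = (4³ - Z) - L = (64 - Z) - L = 64 - L - Z)
1/(G + K(-62, -83)) = 1/(99766 + (64 - 1*(-83) - 1*(-62))) = 1/(99766 + (64 + 83 + 62)) = 1/(99766 + 209) = 1/99975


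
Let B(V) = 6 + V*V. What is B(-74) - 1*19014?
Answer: -13532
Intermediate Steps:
B(V) = 6 + V²
B(-74) - 1*19014 = (6 + (-74)²) - 1*19014 = (6 + 5476) - 19014 = 5482 - 19014 = -13532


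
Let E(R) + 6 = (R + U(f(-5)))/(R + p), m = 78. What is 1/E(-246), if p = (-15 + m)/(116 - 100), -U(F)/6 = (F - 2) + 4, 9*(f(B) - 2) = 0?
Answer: -1291/6306 ≈ -0.20473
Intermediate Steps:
f(B) = 2 (f(B) = 2 + (⅑)*0 = 2 + 0 = 2)
U(F) = -12 - 6*F (U(F) = -6*((F - 2) + 4) = -6*((-2 + F) + 4) = -6*(2 + F) = -12 - 6*F)
p = 63/16 (p = (-15 + 78)/(116 - 100) = 63/16 ≈ 3.9375)
E(R) = -6 + (-24 + R)/(63/16 + R) (E(R) = -6 + (R + (-12 - 6*2))/(R + 63/16) = -6 + (R + (-12 - 12))/(63/16 + R) = -6 + (R - 24)/(63/16 + R) = -6 + (-24 + R)/(63/16 + R))
1/E(-246) = 1/(2*(-381 - 40*(-246))/(63 + 16*(-246))) = 1/(2*(-381 + 9840)/(63 - 3936)) = 1/(2*9459/(-3873)) = 1/(2*(-1/3873)*9459) = 1/(-6306/1291) = -1291/6306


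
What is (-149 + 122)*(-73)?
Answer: 1971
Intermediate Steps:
(-149 + 122)*(-73) = -27*(-73) = 1971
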